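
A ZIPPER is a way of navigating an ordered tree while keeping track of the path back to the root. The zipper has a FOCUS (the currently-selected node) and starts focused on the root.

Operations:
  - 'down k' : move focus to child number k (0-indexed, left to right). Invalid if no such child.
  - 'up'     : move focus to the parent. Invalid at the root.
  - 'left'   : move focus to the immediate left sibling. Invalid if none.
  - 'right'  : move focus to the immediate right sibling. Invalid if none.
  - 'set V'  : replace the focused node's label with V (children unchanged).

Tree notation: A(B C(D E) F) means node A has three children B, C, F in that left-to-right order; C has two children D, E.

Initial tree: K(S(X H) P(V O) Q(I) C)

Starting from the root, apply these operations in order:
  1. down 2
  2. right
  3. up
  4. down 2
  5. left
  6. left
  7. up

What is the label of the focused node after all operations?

Answer: K

Derivation:
Step 1 (down 2): focus=Q path=2 depth=1 children=['I'] left=['S', 'P'] right=['C'] parent=K
Step 2 (right): focus=C path=3 depth=1 children=[] left=['S', 'P', 'Q'] right=[] parent=K
Step 3 (up): focus=K path=root depth=0 children=['S', 'P', 'Q', 'C'] (at root)
Step 4 (down 2): focus=Q path=2 depth=1 children=['I'] left=['S', 'P'] right=['C'] parent=K
Step 5 (left): focus=P path=1 depth=1 children=['V', 'O'] left=['S'] right=['Q', 'C'] parent=K
Step 6 (left): focus=S path=0 depth=1 children=['X', 'H'] left=[] right=['P', 'Q', 'C'] parent=K
Step 7 (up): focus=K path=root depth=0 children=['S', 'P', 'Q', 'C'] (at root)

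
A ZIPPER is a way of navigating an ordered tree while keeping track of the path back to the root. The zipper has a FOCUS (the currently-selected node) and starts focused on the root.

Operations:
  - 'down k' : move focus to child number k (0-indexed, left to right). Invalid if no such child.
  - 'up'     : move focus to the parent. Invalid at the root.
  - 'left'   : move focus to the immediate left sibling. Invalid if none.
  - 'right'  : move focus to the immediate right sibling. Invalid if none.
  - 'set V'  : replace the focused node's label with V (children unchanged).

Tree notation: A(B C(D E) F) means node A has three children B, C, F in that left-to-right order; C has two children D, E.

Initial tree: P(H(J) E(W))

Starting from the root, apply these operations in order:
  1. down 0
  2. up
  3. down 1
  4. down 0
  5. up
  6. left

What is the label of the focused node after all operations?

Step 1 (down 0): focus=H path=0 depth=1 children=['J'] left=[] right=['E'] parent=P
Step 2 (up): focus=P path=root depth=0 children=['H', 'E'] (at root)
Step 3 (down 1): focus=E path=1 depth=1 children=['W'] left=['H'] right=[] parent=P
Step 4 (down 0): focus=W path=1/0 depth=2 children=[] left=[] right=[] parent=E
Step 5 (up): focus=E path=1 depth=1 children=['W'] left=['H'] right=[] parent=P
Step 6 (left): focus=H path=0 depth=1 children=['J'] left=[] right=['E'] parent=P

Answer: H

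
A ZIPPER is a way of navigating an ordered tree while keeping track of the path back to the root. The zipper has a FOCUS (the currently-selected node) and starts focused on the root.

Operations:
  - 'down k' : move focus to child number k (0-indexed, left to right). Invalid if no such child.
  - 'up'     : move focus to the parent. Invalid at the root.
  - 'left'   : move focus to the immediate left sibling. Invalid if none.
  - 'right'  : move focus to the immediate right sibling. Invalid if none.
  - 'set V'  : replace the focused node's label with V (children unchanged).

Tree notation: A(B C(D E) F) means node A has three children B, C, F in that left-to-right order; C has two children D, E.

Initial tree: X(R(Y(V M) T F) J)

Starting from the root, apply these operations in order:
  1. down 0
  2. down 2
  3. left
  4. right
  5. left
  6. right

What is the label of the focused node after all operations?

Answer: F

Derivation:
Step 1 (down 0): focus=R path=0 depth=1 children=['Y', 'T', 'F'] left=[] right=['J'] parent=X
Step 2 (down 2): focus=F path=0/2 depth=2 children=[] left=['Y', 'T'] right=[] parent=R
Step 3 (left): focus=T path=0/1 depth=2 children=[] left=['Y'] right=['F'] parent=R
Step 4 (right): focus=F path=0/2 depth=2 children=[] left=['Y', 'T'] right=[] parent=R
Step 5 (left): focus=T path=0/1 depth=2 children=[] left=['Y'] right=['F'] parent=R
Step 6 (right): focus=F path=0/2 depth=2 children=[] left=['Y', 'T'] right=[] parent=R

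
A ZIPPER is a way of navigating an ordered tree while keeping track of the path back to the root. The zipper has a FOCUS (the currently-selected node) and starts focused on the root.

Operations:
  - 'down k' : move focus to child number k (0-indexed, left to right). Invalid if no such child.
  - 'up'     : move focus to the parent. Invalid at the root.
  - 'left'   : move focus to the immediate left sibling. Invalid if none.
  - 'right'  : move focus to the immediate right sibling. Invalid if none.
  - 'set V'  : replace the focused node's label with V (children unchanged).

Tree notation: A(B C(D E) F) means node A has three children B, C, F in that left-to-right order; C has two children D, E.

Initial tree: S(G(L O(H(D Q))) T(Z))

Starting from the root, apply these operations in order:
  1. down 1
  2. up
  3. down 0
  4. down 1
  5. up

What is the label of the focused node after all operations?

Step 1 (down 1): focus=T path=1 depth=1 children=['Z'] left=['G'] right=[] parent=S
Step 2 (up): focus=S path=root depth=0 children=['G', 'T'] (at root)
Step 3 (down 0): focus=G path=0 depth=1 children=['L', 'O'] left=[] right=['T'] parent=S
Step 4 (down 1): focus=O path=0/1 depth=2 children=['H'] left=['L'] right=[] parent=G
Step 5 (up): focus=G path=0 depth=1 children=['L', 'O'] left=[] right=['T'] parent=S

Answer: G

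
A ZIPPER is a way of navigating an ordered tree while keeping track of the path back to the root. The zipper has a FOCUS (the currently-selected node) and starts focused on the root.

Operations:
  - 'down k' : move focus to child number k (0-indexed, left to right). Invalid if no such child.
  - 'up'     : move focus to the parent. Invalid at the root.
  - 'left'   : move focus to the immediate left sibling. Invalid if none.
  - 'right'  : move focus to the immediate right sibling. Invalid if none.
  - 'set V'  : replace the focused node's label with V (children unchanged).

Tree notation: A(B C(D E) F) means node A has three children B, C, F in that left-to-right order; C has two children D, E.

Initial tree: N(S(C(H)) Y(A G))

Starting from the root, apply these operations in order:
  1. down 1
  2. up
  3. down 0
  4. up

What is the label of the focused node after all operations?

Answer: N

Derivation:
Step 1 (down 1): focus=Y path=1 depth=1 children=['A', 'G'] left=['S'] right=[] parent=N
Step 2 (up): focus=N path=root depth=0 children=['S', 'Y'] (at root)
Step 3 (down 0): focus=S path=0 depth=1 children=['C'] left=[] right=['Y'] parent=N
Step 4 (up): focus=N path=root depth=0 children=['S', 'Y'] (at root)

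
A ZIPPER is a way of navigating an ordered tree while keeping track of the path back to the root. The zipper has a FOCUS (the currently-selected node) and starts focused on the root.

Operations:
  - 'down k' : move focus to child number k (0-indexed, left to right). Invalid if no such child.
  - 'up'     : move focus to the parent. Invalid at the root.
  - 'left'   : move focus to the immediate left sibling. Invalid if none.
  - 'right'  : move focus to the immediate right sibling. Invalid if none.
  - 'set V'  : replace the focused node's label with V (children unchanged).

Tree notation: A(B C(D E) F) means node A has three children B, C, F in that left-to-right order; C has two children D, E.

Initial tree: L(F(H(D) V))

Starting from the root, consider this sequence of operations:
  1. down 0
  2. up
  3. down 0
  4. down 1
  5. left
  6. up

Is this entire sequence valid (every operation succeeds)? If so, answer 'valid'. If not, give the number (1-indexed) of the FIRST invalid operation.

Answer: valid

Derivation:
Step 1 (down 0): focus=F path=0 depth=1 children=['H', 'V'] left=[] right=[] parent=L
Step 2 (up): focus=L path=root depth=0 children=['F'] (at root)
Step 3 (down 0): focus=F path=0 depth=1 children=['H', 'V'] left=[] right=[] parent=L
Step 4 (down 1): focus=V path=0/1 depth=2 children=[] left=['H'] right=[] parent=F
Step 5 (left): focus=H path=0/0 depth=2 children=['D'] left=[] right=['V'] parent=F
Step 6 (up): focus=F path=0 depth=1 children=['H', 'V'] left=[] right=[] parent=L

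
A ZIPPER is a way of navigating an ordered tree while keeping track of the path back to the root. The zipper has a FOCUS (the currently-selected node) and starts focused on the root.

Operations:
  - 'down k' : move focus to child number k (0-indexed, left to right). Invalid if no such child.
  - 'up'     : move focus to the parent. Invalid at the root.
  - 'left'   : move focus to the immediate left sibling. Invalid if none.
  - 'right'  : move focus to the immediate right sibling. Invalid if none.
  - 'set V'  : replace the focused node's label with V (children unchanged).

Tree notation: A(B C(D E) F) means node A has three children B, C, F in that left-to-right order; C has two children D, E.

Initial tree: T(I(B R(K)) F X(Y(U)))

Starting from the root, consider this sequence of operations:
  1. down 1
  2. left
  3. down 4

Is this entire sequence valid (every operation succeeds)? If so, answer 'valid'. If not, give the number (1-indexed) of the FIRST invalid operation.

Step 1 (down 1): focus=F path=1 depth=1 children=[] left=['I'] right=['X'] parent=T
Step 2 (left): focus=I path=0 depth=1 children=['B', 'R'] left=[] right=['F', 'X'] parent=T
Step 3 (down 4): INVALID

Answer: 3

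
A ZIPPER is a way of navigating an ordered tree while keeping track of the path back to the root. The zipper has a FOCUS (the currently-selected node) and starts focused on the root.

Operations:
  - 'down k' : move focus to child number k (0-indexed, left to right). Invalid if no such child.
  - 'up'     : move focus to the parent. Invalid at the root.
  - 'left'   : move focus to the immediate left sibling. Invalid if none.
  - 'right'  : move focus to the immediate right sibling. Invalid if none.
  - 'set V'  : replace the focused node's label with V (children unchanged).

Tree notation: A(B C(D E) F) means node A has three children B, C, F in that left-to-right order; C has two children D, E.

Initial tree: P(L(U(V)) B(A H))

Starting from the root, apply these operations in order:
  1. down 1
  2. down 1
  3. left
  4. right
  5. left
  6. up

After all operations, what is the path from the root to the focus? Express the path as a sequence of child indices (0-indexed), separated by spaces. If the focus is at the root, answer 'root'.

Answer: 1

Derivation:
Step 1 (down 1): focus=B path=1 depth=1 children=['A', 'H'] left=['L'] right=[] parent=P
Step 2 (down 1): focus=H path=1/1 depth=2 children=[] left=['A'] right=[] parent=B
Step 3 (left): focus=A path=1/0 depth=2 children=[] left=[] right=['H'] parent=B
Step 4 (right): focus=H path=1/1 depth=2 children=[] left=['A'] right=[] parent=B
Step 5 (left): focus=A path=1/0 depth=2 children=[] left=[] right=['H'] parent=B
Step 6 (up): focus=B path=1 depth=1 children=['A', 'H'] left=['L'] right=[] parent=P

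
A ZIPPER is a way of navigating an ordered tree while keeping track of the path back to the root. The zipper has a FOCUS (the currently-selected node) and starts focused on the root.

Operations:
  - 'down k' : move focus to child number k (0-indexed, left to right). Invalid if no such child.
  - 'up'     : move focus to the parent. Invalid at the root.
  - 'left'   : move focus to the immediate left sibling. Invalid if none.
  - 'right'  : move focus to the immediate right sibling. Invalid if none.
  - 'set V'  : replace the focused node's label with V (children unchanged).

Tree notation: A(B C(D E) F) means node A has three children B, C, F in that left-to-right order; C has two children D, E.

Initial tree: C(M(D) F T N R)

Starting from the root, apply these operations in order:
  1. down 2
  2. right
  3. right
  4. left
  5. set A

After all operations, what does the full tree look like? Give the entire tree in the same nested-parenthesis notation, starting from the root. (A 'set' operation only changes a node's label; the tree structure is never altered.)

Answer: C(M(D) F T A R)

Derivation:
Step 1 (down 2): focus=T path=2 depth=1 children=[] left=['M', 'F'] right=['N', 'R'] parent=C
Step 2 (right): focus=N path=3 depth=1 children=[] left=['M', 'F', 'T'] right=['R'] parent=C
Step 3 (right): focus=R path=4 depth=1 children=[] left=['M', 'F', 'T', 'N'] right=[] parent=C
Step 4 (left): focus=N path=3 depth=1 children=[] left=['M', 'F', 'T'] right=['R'] parent=C
Step 5 (set A): focus=A path=3 depth=1 children=[] left=['M', 'F', 'T'] right=['R'] parent=C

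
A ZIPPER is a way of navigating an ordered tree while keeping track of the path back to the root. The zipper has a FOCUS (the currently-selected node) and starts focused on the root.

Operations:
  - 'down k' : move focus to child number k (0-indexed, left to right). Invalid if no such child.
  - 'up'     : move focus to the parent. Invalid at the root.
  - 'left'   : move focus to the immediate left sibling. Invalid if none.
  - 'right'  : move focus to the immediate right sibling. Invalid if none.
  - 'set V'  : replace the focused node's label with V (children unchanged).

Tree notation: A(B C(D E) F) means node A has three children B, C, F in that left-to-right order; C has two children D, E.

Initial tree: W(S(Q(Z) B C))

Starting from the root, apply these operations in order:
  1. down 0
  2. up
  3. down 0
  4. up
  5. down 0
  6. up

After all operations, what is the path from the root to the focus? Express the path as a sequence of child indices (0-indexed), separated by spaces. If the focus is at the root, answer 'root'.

Answer: root

Derivation:
Step 1 (down 0): focus=S path=0 depth=1 children=['Q', 'B', 'C'] left=[] right=[] parent=W
Step 2 (up): focus=W path=root depth=0 children=['S'] (at root)
Step 3 (down 0): focus=S path=0 depth=1 children=['Q', 'B', 'C'] left=[] right=[] parent=W
Step 4 (up): focus=W path=root depth=0 children=['S'] (at root)
Step 5 (down 0): focus=S path=0 depth=1 children=['Q', 'B', 'C'] left=[] right=[] parent=W
Step 6 (up): focus=W path=root depth=0 children=['S'] (at root)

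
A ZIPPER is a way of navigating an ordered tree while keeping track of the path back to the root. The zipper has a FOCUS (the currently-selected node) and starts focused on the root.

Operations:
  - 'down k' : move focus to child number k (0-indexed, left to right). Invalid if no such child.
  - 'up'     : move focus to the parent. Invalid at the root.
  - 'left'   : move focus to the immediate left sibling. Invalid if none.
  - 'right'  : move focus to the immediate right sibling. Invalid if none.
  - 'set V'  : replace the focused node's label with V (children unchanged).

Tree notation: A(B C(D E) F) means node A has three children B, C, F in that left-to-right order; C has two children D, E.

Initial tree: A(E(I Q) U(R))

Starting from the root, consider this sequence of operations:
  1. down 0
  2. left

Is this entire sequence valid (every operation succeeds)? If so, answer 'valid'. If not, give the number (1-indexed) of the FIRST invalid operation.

Answer: 2

Derivation:
Step 1 (down 0): focus=E path=0 depth=1 children=['I', 'Q'] left=[] right=['U'] parent=A
Step 2 (left): INVALID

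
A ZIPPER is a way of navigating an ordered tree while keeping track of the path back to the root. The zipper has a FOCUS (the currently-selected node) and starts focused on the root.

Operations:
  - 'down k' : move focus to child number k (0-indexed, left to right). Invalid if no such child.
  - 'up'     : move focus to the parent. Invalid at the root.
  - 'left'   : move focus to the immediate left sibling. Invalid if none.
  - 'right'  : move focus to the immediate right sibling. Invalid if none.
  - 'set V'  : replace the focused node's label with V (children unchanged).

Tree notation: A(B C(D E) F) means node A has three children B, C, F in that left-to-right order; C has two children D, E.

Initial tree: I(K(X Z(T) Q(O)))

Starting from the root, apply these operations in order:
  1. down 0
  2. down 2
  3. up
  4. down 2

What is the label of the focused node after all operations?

Answer: Q

Derivation:
Step 1 (down 0): focus=K path=0 depth=1 children=['X', 'Z', 'Q'] left=[] right=[] parent=I
Step 2 (down 2): focus=Q path=0/2 depth=2 children=['O'] left=['X', 'Z'] right=[] parent=K
Step 3 (up): focus=K path=0 depth=1 children=['X', 'Z', 'Q'] left=[] right=[] parent=I
Step 4 (down 2): focus=Q path=0/2 depth=2 children=['O'] left=['X', 'Z'] right=[] parent=K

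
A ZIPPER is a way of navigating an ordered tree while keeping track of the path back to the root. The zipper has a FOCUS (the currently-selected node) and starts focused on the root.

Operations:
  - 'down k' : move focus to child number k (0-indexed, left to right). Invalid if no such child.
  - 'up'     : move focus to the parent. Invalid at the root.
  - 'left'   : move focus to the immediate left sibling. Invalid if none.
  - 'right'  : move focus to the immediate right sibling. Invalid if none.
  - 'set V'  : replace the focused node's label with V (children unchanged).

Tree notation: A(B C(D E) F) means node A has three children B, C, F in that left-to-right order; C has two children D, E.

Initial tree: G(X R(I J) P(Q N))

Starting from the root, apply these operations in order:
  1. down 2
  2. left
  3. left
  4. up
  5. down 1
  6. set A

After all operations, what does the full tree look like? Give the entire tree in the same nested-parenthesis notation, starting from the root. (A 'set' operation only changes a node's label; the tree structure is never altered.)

Step 1 (down 2): focus=P path=2 depth=1 children=['Q', 'N'] left=['X', 'R'] right=[] parent=G
Step 2 (left): focus=R path=1 depth=1 children=['I', 'J'] left=['X'] right=['P'] parent=G
Step 3 (left): focus=X path=0 depth=1 children=[] left=[] right=['R', 'P'] parent=G
Step 4 (up): focus=G path=root depth=0 children=['X', 'R', 'P'] (at root)
Step 5 (down 1): focus=R path=1 depth=1 children=['I', 'J'] left=['X'] right=['P'] parent=G
Step 6 (set A): focus=A path=1 depth=1 children=['I', 'J'] left=['X'] right=['P'] parent=G

Answer: G(X A(I J) P(Q N))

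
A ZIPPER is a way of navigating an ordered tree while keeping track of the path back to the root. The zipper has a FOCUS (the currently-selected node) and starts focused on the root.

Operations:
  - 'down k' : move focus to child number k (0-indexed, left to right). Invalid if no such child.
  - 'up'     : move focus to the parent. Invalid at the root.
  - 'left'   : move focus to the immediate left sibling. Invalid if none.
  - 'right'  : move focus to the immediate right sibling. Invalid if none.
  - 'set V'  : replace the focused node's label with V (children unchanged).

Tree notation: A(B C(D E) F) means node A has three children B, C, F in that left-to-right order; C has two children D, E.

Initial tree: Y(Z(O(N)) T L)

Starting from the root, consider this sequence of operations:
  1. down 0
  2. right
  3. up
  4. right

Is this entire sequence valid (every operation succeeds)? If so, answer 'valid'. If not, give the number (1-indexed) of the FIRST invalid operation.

Answer: 4

Derivation:
Step 1 (down 0): focus=Z path=0 depth=1 children=['O'] left=[] right=['T', 'L'] parent=Y
Step 2 (right): focus=T path=1 depth=1 children=[] left=['Z'] right=['L'] parent=Y
Step 3 (up): focus=Y path=root depth=0 children=['Z', 'T', 'L'] (at root)
Step 4 (right): INVALID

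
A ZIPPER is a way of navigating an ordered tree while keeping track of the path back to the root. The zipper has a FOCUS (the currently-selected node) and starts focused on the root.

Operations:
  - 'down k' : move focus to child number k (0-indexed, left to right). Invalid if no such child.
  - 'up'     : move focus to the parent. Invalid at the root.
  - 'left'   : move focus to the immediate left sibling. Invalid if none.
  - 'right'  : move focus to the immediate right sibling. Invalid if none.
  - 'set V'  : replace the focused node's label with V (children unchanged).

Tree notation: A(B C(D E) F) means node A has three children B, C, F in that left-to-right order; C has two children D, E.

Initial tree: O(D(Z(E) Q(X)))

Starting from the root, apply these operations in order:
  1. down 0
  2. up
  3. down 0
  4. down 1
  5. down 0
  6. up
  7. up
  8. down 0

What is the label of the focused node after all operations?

Answer: Z

Derivation:
Step 1 (down 0): focus=D path=0 depth=1 children=['Z', 'Q'] left=[] right=[] parent=O
Step 2 (up): focus=O path=root depth=0 children=['D'] (at root)
Step 3 (down 0): focus=D path=0 depth=1 children=['Z', 'Q'] left=[] right=[] parent=O
Step 4 (down 1): focus=Q path=0/1 depth=2 children=['X'] left=['Z'] right=[] parent=D
Step 5 (down 0): focus=X path=0/1/0 depth=3 children=[] left=[] right=[] parent=Q
Step 6 (up): focus=Q path=0/1 depth=2 children=['X'] left=['Z'] right=[] parent=D
Step 7 (up): focus=D path=0 depth=1 children=['Z', 'Q'] left=[] right=[] parent=O
Step 8 (down 0): focus=Z path=0/0 depth=2 children=['E'] left=[] right=['Q'] parent=D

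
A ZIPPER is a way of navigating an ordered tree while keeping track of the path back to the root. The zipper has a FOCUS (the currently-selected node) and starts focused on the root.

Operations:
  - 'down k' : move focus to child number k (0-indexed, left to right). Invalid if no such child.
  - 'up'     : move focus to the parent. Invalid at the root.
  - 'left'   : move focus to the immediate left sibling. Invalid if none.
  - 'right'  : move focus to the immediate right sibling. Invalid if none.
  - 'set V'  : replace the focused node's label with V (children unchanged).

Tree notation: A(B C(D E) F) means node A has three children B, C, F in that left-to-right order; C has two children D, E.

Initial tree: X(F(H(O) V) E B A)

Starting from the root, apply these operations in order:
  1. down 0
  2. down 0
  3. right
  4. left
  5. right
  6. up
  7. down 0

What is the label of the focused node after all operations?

Step 1 (down 0): focus=F path=0 depth=1 children=['H', 'V'] left=[] right=['E', 'B', 'A'] parent=X
Step 2 (down 0): focus=H path=0/0 depth=2 children=['O'] left=[] right=['V'] parent=F
Step 3 (right): focus=V path=0/1 depth=2 children=[] left=['H'] right=[] parent=F
Step 4 (left): focus=H path=0/0 depth=2 children=['O'] left=[] right=['V'] parent=F
Step 5 (right): focus=V path=0/1 depth=2 children=[] left=['H'] right=[] parent=F
Step 6 (up): focus=F path=0 depth=1 children=['H', 'V'] left=[] right=['E', 'B', 'A'] parent=X
Step 7 (down 0): focus=H path=0/0 depth=2 children=['O'] left=[] right=['V'] parent=F

Answer: H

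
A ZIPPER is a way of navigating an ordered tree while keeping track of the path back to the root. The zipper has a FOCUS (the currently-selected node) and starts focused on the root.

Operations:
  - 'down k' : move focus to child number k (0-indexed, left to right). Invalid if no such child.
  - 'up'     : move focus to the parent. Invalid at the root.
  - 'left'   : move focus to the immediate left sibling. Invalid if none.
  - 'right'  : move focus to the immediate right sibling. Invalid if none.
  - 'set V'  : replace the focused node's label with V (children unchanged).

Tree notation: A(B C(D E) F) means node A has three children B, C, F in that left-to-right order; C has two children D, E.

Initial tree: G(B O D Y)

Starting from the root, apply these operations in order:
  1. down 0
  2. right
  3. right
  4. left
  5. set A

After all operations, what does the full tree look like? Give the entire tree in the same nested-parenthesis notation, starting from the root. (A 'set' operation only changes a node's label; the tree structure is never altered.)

Step 1 (down 0): focus=B path=0 depth=1 children=[] left=[] right=['O', 'D', 'Y'] parent=G
Step 2 (right): focus=O path=1 depth=1 children=[] left=['B'] right=['D', 'Y'] parent=G
Step 3 (right): focus=D path=2 depth=1 children=[] left=['B', 'O'] right=['Y'] parent=G
Step 4 (left): focus=O path=1 depth=1 children=[] left=['B'] right=['D', 'Y'] parent=G
Step 5 (set A): focus=A path=1 depth=1 children=[] left=['B'] right=['D', 'Y'] parent=G

Answer: G(B A D Y)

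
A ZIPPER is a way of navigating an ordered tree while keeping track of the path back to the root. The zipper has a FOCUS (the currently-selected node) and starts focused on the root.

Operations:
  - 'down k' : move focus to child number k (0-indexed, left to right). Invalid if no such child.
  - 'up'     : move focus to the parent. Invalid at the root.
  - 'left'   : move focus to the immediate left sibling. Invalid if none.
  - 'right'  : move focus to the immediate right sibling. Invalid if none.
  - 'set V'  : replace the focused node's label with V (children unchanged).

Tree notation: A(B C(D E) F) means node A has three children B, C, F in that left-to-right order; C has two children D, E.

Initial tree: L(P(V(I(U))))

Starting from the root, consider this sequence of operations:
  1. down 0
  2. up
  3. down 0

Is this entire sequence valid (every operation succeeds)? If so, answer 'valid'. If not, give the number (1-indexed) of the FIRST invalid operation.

Step 1 (down 0): focus=P path=0 depth=1 children=['V'] left=[] right=[] parent=L
Step 2 (up): focus=L path=root depth=0 children=['P'] (at root)
Step 3 (down 0): focus=P path=0 depth=1 children=['V'] left=[] right=[] parent=L

Answer: valid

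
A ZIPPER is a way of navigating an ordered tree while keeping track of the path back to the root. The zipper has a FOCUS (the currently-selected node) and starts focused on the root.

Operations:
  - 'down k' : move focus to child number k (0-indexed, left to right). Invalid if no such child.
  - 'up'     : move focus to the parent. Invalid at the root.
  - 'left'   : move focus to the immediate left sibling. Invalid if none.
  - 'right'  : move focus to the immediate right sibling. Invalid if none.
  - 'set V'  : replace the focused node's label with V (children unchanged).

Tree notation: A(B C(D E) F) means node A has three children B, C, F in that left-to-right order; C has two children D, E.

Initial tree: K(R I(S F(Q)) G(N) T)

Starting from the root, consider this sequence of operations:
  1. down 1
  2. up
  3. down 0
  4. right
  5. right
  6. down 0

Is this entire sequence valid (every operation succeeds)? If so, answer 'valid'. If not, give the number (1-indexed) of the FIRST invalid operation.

Step 1 (down 1): focus=I path=1 depth=1 children=['S', 'F'] left=['R'] right=['G', 'T'] parent=K
Step 2 (up): focus=K path=root depth=0 children=['R', 'I', 'G', 'T'] (at root)
Step 3 (down 0): focus=R path=0 depth=1 children=[] left=[] right=['I', 'G', 'T'] parent=K
Step 4 (right): focus=I path=1 depth=1 children=['S', 'F'] left=['R'] right=['G', 'T'] parent=K
Step 5 (right): focus=G path=2 depth=1 children=['N'] left=['R', 'I'] right=['T'] parent=K
Step 6 (down 0): focus=N path=2/0 depth=2 children=[] left=[] right=[] parent=G

Answer: valid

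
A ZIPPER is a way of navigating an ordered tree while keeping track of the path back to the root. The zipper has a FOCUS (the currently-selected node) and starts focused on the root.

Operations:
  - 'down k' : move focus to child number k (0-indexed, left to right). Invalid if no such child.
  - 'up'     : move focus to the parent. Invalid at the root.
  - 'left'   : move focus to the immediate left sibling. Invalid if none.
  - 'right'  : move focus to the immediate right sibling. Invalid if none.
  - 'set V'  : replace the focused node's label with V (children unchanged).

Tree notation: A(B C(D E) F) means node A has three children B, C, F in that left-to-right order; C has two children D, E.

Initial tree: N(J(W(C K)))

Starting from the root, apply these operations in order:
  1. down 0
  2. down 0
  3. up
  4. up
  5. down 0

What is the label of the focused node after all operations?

Step 1 (down 0): focus=J path=0 depth=1 children=['W'] left=[] right=[] parent=N
Step 2 (down 0): focus=W path=0/0 depth=2 children=['C', 'K'] left=[] right=[] parent=J
Step 3 (up): focus=J path=0 depth=1 children=['W'] left=[] right=[] parent=N
Step 4 (up): focus=N path=root depth=0 children=['J'] (at root)
Step 5 (down 0): focus=J path=0 depth=1 children=['W'] left=[] right=[] parent=N

Answer: J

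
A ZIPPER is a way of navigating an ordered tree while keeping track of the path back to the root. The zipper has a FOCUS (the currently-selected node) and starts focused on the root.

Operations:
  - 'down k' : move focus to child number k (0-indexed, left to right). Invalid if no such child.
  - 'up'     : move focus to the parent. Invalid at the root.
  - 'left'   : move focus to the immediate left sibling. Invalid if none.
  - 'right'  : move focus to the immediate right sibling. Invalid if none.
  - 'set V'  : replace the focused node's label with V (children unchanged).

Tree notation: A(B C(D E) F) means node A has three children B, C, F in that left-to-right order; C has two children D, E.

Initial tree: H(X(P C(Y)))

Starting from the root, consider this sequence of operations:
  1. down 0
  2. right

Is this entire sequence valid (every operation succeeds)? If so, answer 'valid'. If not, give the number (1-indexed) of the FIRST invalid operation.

Answer: 2

Derivation:
Step 1 (down 0): focus=X path=0 depth=1 children=['P', 'C'] left=[] right=[] parent=H
Step 2 (right): INVALID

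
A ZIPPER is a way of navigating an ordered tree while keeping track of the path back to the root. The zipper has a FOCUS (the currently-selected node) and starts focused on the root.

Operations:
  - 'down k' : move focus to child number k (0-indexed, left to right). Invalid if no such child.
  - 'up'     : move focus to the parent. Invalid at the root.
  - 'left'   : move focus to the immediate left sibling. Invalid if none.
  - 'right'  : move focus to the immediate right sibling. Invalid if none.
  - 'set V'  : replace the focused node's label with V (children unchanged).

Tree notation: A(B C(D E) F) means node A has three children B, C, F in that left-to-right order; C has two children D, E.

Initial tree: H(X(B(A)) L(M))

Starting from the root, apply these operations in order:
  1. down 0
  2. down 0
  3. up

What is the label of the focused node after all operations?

Step 1 (down 0): focus=X path=0 depth=1 children=['B'] left=[] right=['L'] parent=H
Step 2 (down 0): focus=B path=0/0 depth=2 children=['A'] left=[] right=[] parent=X
Step 3 (up): focus=X path=0 depth=1 children=['B'] left=[] right=['L'] parent=H

Answer: X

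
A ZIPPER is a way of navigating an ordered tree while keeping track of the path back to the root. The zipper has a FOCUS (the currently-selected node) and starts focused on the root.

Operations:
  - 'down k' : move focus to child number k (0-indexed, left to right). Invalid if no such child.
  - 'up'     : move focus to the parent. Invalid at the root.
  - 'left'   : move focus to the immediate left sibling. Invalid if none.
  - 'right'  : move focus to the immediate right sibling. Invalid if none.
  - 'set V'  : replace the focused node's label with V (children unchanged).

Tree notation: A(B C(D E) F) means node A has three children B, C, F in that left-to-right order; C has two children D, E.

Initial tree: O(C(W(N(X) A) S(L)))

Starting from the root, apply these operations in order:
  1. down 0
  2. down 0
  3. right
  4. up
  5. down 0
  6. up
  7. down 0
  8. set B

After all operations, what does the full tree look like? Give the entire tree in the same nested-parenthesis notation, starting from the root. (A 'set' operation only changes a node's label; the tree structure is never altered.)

Step 1 (down 0): focus=C path=0 depth=1 children=['W', 'S'] left=[] right=[] parent=O
Step 2 (down 0): focus=W path=0/0 depth=2 children=['N', 'A'] left=[] right=['S'] parent=C
Step 3 (right): focus=S path=0/1 depth=2 children=['L'] left=['W'] right=[] parent=C
Step 4 (up): focus=C path=0 depth=1 children=['W', 'S'] left=[] right=[] parent=O
Step 5 (down 0): focus=W path=0/0 depth=2 children=['N', 'A'] left=[] right=['S'] parent=C
Step 6 (up): focus=C path=0 depth=1 children=['W', 'S'] left=[] right=[] parent=O
Step 7 (down 0): focus=W path=0/0 depth=2 children=['N', 'A'] left=[] right=['S'] parent=C
Step 8 (set B): focus=B path=0/0 depth=2 children=['N', 'A'] left=[] right=['S'] parent=C

Answer: O(C(B(N(X) A) S(L)))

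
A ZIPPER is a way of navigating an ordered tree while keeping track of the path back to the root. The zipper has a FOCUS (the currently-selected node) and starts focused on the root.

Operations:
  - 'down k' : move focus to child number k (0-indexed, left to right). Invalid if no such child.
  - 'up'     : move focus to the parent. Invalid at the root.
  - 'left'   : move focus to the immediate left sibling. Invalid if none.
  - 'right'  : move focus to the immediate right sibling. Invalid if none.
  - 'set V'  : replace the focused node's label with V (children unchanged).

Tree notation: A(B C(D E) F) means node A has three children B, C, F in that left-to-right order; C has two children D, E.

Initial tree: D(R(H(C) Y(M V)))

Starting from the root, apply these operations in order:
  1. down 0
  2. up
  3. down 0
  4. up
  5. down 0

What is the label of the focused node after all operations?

Step 1 (down 0): focus=R path=0 depth=1 children=['H', 'Y'] left=[] right=[] parent=D
Step 2 (up): focus=D path=root depth=0 children=['R'] (at root)
Step 3 (down 0): focus=R path=0 depth=1 children=['H', 'Y'] left=[] right=[] parent=D
Step 4 (up): focus=D path=root depth=0 children=['R'] (at root)
Step 5 (down 0): focus=R path=0 depth=1 children=['H', 'Y'] left=[] right=[] parent=D

Answer: R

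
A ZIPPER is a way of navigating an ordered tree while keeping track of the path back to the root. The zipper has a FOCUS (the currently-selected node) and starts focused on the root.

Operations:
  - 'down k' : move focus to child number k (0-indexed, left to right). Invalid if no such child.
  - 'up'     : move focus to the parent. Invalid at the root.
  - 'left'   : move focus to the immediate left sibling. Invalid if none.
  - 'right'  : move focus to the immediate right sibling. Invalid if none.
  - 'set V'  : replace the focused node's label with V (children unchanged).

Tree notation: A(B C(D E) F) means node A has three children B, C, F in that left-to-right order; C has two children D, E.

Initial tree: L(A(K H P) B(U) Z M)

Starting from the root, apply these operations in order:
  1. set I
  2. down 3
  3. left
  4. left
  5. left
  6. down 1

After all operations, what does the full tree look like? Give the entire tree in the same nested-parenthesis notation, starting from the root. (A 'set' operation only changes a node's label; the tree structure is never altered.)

Answer: I(A(K H P) B(U) Z M)

Derivation:
Step 1 (set I): focus=I path=root depth=0 children=['A', 'B', 'Z', 'M'] (at root)
Step 2 (down 3): focus=M path=3 depth=1 children=[] left=['A', 'B', 'Z'] right=[] parent=I
Step 3 (left): focus=Z path=2 depth=1 children=[] left=['A', 'B'] right=['M'] parent=I
Step 4 (left): focus=B path=1 depth=1 children=['U'] left=['A'] right=['Z', 'M'] parent=I
Step 5 (left): focus=A path=0 depth=1 children=['K', 'H', 'P'] left=[] right=['B', 'Z', 'M'] parent=I
Step 6 (down 1): focus=H path=0/1 depth=2 children=[] left=['K'] right=['P'] parent=A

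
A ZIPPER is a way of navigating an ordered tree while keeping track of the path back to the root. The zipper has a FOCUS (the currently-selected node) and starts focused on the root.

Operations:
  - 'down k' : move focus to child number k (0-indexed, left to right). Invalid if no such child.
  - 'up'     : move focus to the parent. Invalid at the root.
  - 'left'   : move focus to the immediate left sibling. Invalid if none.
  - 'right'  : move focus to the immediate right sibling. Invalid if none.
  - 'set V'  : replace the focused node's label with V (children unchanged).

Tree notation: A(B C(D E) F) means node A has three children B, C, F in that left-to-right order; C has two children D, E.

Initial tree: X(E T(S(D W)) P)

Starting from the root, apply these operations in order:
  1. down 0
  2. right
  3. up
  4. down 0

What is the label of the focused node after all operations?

Answer: E

Derivation:
Step 1 (down 0): focus=E path=0 depth=1 children=[] left=[] right=['T', 'P'] parent=X
Step 2 (right): focus=T path=1 depth=1 children=['S'] left=['E'] right=['P'] parent=X
Step 3 (up): focus=X path=root depth=0 children=['E', 'T', 'P'] (at root)
Step 4 (down 0): focus=E path=0 depth=1 children=[] left=[] right=['T', 'P'] parent=X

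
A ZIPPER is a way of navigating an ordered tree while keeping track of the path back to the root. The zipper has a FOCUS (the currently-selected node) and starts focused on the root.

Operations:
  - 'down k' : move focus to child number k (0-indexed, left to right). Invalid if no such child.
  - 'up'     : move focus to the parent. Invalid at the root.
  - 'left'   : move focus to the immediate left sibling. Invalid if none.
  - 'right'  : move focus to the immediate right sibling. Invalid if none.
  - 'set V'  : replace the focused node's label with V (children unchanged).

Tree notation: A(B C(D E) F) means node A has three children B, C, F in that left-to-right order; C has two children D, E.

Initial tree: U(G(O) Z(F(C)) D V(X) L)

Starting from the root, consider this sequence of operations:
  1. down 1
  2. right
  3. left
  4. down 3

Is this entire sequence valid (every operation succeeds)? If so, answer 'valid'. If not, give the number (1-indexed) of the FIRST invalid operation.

Answer: 4

Derivation:
Step 1 (down 1): focus=Z path=1 depth=1 children=['F'] left=['G'] right=['D', 'V', 'L'] parent=U
Step 2 (right): focus=D path=2 depth=1 children=[] left=['G', 'Z'] right=['V', 'L'] parent=U
Step 3 (left): focus=Z path=1 depth=1 children=['F'] left=['G'] right=['D', 'V', 'L'] parent=U
Step 4 (down 3): INVALID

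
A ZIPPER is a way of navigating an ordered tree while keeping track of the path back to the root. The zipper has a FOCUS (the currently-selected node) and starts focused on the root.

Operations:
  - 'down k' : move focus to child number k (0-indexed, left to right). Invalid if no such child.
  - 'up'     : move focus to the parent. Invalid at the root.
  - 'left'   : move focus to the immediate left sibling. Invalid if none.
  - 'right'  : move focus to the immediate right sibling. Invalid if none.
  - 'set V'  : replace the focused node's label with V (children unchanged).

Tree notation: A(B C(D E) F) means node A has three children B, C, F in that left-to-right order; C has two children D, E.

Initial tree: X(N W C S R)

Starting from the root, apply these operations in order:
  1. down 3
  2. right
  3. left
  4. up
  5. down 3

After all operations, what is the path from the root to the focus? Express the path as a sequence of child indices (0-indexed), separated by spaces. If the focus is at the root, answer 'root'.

Answer: 3

Derivation:
Step 1 (down 3): focus=S path=3 depth=1 children=[] left=['N', 'W', 'C'] right=['R'] parent=X
Step 2 (right): focus=R path=4 depth=1 children=[] left=['N', 'W', 'C', 'S'] right=[] parent=X
Step 3 (left): focus=S path=3 depth=1 children=[] left=['N', 'W', 'C'] right=['R'] parent=X
Step 4 (up): focus=X path=root depth=0 children=['N', 'W', 'C', 'S', 'R'] (at root)
Step 5 (down 3): focus=S path=3 depth=1 children=[] left=['N', 'W', 'C'] right=['R'] parent=X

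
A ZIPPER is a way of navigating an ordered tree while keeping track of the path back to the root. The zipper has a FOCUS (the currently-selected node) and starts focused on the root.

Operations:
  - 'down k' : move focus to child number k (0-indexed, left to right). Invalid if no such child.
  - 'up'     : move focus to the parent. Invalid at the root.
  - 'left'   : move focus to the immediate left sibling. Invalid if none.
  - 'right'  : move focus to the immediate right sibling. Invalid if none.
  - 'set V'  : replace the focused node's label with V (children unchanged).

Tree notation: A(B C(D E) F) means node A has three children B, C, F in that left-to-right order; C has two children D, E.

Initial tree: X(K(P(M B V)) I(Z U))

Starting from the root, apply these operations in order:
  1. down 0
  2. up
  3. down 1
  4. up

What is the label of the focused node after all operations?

Answer: X

Derivation:
Step 1 (down 0): focus=K path=0 depth=1 children=['P'] left=[] right=['I'] parent=X
Step 2 (up): focus=X path=root depth=0 children=['K', 'I'] (at root)
Step 3 (down 1): focus=I path=1 depth=1 children=['Z', 'U'] left=['K'] right=[] parent=X
Step 4 (up): focus=X path=root depth=0 children=['K', 'I'] (at root)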